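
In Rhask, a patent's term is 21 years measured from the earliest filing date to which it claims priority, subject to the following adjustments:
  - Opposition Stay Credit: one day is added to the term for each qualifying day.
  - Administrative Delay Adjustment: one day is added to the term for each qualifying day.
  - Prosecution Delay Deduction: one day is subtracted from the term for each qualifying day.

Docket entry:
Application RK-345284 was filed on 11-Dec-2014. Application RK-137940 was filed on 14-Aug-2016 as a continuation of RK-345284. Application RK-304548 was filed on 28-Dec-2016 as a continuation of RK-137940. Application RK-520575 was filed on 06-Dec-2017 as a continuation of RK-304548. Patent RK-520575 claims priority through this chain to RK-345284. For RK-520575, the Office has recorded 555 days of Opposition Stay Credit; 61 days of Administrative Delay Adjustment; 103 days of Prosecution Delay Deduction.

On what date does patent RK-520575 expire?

May 7, 2037

Earliest priority filing: 11 December 2014.
Base term: 11 December 2014 + 21 years → 11 December 2035.
Opposition Stay Credit: +555 days → 18 June 2037.
Administrative Delay Adjustment: +61 days → 18 August 2037.
Prosecution Delay Deduction: −103 days → 7 May 2037.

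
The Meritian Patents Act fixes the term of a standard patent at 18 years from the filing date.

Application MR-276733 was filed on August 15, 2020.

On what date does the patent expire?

2038-08-15

Filing date + 18 years → 15 August 2038.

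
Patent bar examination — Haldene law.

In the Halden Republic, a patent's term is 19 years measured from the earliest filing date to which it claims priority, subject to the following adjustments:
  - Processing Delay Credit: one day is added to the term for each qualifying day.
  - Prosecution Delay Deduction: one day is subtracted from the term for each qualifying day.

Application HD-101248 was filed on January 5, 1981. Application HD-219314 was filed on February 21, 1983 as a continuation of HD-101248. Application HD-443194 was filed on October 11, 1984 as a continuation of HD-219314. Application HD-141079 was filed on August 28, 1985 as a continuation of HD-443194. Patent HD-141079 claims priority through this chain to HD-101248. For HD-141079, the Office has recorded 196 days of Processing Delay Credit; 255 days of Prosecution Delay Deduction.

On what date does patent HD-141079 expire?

Earliest priority filing: 5 January 1981.
Base term: 5 January 1981 + 19 years → 5 January 2000.
Processing Delay Credit: +196 days → 19 July 2000.
Prosecution Delay Deduction: −255 days → 7 November 1999.

November 7, 1999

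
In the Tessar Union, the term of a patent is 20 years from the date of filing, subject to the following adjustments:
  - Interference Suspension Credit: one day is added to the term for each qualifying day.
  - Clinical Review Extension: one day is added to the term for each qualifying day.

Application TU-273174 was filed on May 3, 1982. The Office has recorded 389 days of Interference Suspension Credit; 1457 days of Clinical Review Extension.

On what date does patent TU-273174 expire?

2007-05-23

Base term: filing date + 20 years → 3 May 2002.
Interference Suspension Credit: +389 days → 27 May 2003.
Clinical Review Extension: +1457 days → 23 May 2007.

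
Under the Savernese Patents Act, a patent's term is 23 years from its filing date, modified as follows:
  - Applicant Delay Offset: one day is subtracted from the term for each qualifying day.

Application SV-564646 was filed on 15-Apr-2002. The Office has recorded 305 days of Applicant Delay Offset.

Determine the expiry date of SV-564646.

Base term: filing date + 23 years → 15 April 2025.
Applicant Delay Offset: −305 days → 14 June 2024.

June 14, 2024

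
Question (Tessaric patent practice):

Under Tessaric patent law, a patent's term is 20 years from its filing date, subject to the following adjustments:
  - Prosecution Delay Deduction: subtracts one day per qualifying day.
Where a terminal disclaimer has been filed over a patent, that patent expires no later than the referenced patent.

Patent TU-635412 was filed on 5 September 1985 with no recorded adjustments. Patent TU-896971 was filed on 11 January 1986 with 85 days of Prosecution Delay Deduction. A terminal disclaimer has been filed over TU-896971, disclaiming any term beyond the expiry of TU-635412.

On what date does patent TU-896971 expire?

September 5, 2005

Natural term of TU-896971:
  Base: filing + 20 years → 11 January 2006.
  Prosecution Delay Deduction: −85 days → 18 October 2005.
Expiry of referenced patent TU-635412:
  Base: filing + 20 years → 5 September 2005.
Terminal disclaimer: TU-896971 expires on the earlier of 18 October 2005 and 5 September 2005.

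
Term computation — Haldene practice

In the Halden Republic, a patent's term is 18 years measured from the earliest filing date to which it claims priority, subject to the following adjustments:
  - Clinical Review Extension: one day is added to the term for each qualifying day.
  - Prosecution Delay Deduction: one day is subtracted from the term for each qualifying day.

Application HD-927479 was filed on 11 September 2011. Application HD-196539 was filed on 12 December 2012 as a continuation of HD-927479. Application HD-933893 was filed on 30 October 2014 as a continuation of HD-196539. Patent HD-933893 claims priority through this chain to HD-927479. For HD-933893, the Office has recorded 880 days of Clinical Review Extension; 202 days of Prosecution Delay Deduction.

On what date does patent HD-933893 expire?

Earliest priority filing: 11 September 2011.
Base term: 11 September 2011 + 18 years → 11 September 2029.
Clinical Review Extension: +880 days → 8 February 2032.
Prosecution Delay Deduction: −202 days → 21 July 2031.

July 21, 2031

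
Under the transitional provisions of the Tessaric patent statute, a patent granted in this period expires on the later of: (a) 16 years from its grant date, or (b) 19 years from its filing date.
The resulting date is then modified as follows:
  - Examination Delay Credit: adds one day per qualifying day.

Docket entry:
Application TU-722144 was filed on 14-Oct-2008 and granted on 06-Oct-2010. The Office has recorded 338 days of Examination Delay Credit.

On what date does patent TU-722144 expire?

September 16, 2028

(a) grant + 16 years → 6 October 2026.
(b) filing + 19 years → 14 October 2027.
Later of the two: 14 October 2027.
Examination Delay Credit: +338 days → 16 September 2028.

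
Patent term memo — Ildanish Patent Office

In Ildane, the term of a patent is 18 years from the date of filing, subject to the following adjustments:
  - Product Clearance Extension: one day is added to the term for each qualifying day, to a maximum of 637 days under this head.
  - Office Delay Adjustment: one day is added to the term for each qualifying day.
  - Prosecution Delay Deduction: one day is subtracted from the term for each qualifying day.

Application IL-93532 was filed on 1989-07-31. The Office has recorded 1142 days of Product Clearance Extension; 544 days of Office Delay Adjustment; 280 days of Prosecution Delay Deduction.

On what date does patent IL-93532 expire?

Base term: filing date + 18 years → 31 July 2007.
Product Clearance Extension: 1142 days claimed exceeds the 637-day cap, so +637 days → 28 April 2009.
Office Delay Adjustment: +544 days → 24 October 2010.
Prosecution Delay Deduction: −280 days → 17 January 2010.

January 17, 2010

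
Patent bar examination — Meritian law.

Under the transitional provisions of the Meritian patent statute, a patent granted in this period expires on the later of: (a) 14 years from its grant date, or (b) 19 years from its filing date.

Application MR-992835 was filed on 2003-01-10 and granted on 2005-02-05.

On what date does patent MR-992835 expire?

January 10, 2022

(a) grant + 14 years → 5 February 2019.
(b) filing + 19 years → 10 January 2022.
Later of the two: 10 January 2022.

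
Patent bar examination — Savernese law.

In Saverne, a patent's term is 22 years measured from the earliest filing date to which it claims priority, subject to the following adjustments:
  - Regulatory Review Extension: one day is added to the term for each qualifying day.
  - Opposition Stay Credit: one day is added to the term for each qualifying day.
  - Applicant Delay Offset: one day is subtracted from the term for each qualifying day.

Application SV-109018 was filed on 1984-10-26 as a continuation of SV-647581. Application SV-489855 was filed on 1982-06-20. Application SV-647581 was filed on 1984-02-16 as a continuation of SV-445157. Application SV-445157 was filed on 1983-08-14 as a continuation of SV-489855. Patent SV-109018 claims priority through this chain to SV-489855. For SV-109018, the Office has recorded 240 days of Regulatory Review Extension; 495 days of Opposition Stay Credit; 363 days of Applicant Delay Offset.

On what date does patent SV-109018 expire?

Earliest priority filing: 20 June 1982.
Base term: 20 June 1982 + 22 years → 20 June 2004.
Regulatory Review Extension: +240 days → 15 February 2005.
Opposition Stay Credit: +495 days → 25 June 2006.
Applicant Delay Offset: −363 days → 27 June 2005.

2005-06-27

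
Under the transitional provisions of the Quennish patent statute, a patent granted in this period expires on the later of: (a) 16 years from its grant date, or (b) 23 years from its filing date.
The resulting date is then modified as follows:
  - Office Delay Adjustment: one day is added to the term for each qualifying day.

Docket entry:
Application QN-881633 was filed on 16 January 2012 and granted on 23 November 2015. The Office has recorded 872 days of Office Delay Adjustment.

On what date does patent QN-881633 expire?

June 6, 2037

(a) grant + 16 years → 23 November 2031.
(b) filing + 23 years → 16 January 2035.
Later of the two: 16 January 2035.
Office Delay Adjustment: +872 days → 6 June 2037.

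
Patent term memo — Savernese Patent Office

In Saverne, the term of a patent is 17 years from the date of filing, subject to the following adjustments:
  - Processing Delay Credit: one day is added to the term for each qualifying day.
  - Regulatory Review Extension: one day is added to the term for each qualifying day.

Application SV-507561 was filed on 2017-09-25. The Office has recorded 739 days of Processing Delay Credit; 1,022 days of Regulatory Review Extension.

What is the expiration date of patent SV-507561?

2039-07-22

Base term: filing date + 17 years → 25 September 2034.
Processing Delay Credit: +739 days → 3 October 2036.
Regulatory Review Extension: +1022 days → 22 July 2039.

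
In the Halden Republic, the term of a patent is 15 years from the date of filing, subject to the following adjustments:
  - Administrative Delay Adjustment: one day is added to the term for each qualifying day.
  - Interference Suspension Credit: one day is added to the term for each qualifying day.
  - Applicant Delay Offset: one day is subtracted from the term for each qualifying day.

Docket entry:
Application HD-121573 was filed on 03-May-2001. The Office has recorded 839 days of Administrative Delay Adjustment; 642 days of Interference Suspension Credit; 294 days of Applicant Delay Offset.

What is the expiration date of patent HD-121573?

August 3, 2019

Base term: filing date + 15 years → 3 May 2016.
Administrative Delay Adjustment: +839 days → 20 August 2018.
Interference Suspension Credit: +642 days → 23 May 2020.
Applicant Delay Offset: −294 days → 3 August 2019.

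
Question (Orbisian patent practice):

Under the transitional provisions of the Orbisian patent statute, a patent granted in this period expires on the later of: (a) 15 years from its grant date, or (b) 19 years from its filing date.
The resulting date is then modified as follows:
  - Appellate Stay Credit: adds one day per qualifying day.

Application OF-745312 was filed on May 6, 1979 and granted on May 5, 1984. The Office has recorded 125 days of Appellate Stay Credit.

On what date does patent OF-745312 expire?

(a) grant + 15 years → 5 May 1999.
(b) filing + 19 years → 6 May 1998.
Later of the two: 5 May 1999.
Appellate Stay Credit: +125 days → 7 September 1999.

September 7, 1999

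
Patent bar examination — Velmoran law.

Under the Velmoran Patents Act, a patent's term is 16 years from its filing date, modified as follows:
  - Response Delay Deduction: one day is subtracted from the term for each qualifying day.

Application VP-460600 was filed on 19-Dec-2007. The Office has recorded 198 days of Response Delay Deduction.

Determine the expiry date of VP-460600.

Base term: filing date + 16 years → 19 December 2023.
Response Delay Deduction: −198 days → 4 June 2023.

June 4, 2023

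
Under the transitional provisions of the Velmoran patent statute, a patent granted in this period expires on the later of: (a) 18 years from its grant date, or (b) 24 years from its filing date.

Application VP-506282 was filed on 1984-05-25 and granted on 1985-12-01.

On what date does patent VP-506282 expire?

(a) grant + 18 years → 1 December 2003.
(b) filing + 24 years → 25 May 2008.
Later of the two: 25 May 2008.

May 25, 2008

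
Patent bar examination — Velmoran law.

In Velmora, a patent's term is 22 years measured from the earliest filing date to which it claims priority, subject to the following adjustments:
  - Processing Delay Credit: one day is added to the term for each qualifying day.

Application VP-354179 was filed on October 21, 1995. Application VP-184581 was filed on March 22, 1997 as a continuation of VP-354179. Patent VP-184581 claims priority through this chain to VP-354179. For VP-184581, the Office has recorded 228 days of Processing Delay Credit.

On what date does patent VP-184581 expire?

Earliest priority filing: 21 October 1995.
Base term: 21 October 1995 + 22 years → 21 October 2017.
Processing Delay Credit: +228 days → 6 June 2018.

2018-06-06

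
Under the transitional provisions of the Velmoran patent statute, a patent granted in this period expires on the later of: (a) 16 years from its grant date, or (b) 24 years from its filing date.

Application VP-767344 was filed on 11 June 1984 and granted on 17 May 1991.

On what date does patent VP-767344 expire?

June 11, 2008

(a) grant + 16 years → 17 May 2007.
(b) filing + 24 years → 11 June 2008.
Later of the two: 11 June 2008.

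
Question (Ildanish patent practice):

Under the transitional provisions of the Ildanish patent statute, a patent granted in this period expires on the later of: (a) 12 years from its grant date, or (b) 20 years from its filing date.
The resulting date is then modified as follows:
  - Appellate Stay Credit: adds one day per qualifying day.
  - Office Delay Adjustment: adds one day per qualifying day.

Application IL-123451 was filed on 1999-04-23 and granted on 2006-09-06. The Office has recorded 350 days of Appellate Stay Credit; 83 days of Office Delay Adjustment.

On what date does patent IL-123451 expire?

(a) grant + 12 years → 6 September 2018.
(b) filing + 20 years → 23 April 2019.
Later of the two: 23 April 2019.
Appellate Stay Credit: +350 days → 7 April 2020.
Office Delay Adjustment: +83 days → 29 June 2020.

2020-06-29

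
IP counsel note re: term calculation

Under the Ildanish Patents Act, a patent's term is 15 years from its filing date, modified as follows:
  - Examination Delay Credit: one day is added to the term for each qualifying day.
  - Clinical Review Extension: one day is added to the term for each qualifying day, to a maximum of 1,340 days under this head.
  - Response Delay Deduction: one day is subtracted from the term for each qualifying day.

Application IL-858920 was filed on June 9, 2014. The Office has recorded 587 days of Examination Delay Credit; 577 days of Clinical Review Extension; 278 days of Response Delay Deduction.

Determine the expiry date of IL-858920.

November 12, 2031

Base term: filing date + 15 years → 9 June 2029.
Examination Delay Credit: +587 days → 17 January 2031.
Clinical Review Extension: 577 days (within the 1340-day cap) → +577 days → 16 August 2032.
Response Delay Deduction: −278 days → 12 November 2031.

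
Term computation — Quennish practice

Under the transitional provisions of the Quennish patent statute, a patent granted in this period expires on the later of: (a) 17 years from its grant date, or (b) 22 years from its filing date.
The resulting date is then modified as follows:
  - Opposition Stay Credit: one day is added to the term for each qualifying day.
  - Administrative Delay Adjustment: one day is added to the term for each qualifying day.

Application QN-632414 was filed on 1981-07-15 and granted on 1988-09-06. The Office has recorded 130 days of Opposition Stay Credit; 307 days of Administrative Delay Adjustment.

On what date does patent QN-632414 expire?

(a) grant + 17 years → 6 September 2005.
(b) filing + 22 years → 15 July 2003.
Later of the two: 6 September 2005.
Opposition Stay Credit: +130 days → 14 January 2006.
Administrative Delay Adjustment: +307 days → 17 November 2006.

2006-11-17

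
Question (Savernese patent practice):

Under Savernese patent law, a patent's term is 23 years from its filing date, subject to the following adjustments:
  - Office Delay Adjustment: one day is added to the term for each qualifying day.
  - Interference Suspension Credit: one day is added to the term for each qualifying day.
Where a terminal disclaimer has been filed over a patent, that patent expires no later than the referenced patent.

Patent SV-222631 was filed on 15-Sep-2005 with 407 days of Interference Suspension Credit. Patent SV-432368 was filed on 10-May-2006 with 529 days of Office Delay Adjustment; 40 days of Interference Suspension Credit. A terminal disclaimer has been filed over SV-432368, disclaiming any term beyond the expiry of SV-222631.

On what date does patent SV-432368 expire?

October 27, 2029

Natural term of SV-432368:
  Base: filing + 23 years → 10 May 2029.
  Office Delay Adjustment: +529 days → 21 October 2030.
  Interference Suspension Credit: +40 days → 30 November 2030.
Expiry of referenced patent SV-222631:
  Base: filing + 23 years → 15 September 2028.
  Interference Suspension Credit: +407 days → 27 October 2029.
Terminal disclaimer: SV-432368 expires on the earlier of 30 November 2030 and 27 October 2029.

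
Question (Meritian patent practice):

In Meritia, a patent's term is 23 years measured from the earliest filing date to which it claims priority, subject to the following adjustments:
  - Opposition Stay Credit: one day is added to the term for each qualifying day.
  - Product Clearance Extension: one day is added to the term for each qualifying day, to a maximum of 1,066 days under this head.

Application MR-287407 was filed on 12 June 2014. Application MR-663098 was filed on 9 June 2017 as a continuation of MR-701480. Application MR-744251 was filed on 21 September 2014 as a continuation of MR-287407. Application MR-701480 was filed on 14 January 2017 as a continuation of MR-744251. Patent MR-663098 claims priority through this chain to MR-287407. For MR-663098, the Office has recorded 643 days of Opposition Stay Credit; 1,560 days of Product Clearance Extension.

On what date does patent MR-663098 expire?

Earliest priority filing: 12 June 2014.
Base term: 12 June 2014 + 23 years → 12 June 2037.
Opposition Stay Credit: +643 days → 17 March 2039.
Product Clearance Extension: 1560 days claimed exceeds the 1066-day cap, so +1066 days → 15 February 2042.

2042-02-15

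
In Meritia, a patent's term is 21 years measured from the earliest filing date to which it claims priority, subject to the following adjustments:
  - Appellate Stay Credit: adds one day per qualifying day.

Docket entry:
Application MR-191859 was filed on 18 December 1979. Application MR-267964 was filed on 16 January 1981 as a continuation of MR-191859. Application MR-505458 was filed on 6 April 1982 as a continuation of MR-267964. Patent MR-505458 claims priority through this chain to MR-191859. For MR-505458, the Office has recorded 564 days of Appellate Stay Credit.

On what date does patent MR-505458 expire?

2002-07-05

Earliest priority filing: 18 December 1979.
Base term: 18 December 1979 + 21 years → 18 December 2000.
Appellate Stay Credit: +564 days → 5 July 2002.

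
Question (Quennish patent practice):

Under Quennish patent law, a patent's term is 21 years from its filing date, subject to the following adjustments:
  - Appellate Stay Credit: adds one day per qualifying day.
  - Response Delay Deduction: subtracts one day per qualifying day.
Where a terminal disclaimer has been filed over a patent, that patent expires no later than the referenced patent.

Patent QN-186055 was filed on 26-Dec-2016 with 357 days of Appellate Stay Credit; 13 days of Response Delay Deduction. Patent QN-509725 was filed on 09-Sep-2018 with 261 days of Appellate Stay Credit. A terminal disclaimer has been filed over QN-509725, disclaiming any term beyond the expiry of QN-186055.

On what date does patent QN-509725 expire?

2038-12-05

Natural term of QN-509725:
  Base: filing + 21 years → 9 September 2039.
  Appellate Stay Credit: +261 days → 27 May 2040.
Expiry of referenced patent QN-186055:
  Base: filing + 21 years → 26 December 2037.
  Appellate Stay Credit: +357 days → 18 December 2038.
  Response Delay Deduction: −13 days → 5 December 2038.
Terminal disclaimer: QN-509725 expires on the earlier of 27 May 2040 and 5 December 2038.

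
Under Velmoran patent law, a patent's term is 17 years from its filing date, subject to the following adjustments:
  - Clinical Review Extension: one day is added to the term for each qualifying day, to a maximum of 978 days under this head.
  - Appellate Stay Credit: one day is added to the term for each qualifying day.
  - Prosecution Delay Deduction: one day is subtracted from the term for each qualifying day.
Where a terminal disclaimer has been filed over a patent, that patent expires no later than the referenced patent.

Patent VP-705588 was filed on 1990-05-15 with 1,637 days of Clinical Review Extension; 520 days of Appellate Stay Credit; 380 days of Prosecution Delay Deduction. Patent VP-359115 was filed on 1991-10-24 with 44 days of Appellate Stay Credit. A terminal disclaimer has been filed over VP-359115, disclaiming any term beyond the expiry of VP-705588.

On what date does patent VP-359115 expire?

December 7, 2008

Natural term of VP-359115:
  Base: filing + 17 years → 24 October 2008.
  Appellate Stay Credit: +44 days → 7 December 2008.
Expiry of referenced patent VP-705588:
  Base: filing + 17 years → 15 May 2007.
  Clinical Review Extension: 1637 days claimed exceeds the 978-day cap, so +978 days → 17 January 2010.
  Appellate Stay Credit: +520 days → 21 June 2011.
  Prosecution Delay Deduction: −380 days → 6 June 2010.
Terminal disclaimer: VP-359115 expires on the earlier of 7 December 2008 and 6 June 2010.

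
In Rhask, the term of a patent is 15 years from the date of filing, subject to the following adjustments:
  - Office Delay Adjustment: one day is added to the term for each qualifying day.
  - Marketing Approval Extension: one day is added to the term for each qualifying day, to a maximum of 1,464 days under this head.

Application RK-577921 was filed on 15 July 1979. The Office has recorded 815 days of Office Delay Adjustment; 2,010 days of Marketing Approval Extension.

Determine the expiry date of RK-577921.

October 10, 2000

Base term: filing date + 15 years → 15 July 1994.
Office Delay Adjustment: +815 days → 7 October 1996.
Marketing Approval Extension: 2010 days claimed exceeds the 1464-day cap, so +1464 days → 10 October 2000.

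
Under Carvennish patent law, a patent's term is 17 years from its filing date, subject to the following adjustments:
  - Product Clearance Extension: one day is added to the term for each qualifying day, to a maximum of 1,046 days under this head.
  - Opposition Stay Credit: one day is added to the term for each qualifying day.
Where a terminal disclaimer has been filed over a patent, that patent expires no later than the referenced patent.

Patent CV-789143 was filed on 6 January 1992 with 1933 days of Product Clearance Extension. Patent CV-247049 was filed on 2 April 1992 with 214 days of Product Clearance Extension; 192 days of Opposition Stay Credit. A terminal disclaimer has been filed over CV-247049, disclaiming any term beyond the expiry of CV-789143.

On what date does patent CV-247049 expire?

2010-05-13

Natural term of CV-247049:
  Base: filing + 17 years → 2 April 2009.
  Product Clearance Extension: 214 days (within the 1046-day cap) → +214 days → 2 November 2009.
  Opposition Stay Credit: +192 days → 13 May 2010.
Expiry of referenced patent CV-789143:
  Base: filing + 17 years → 6 January 2009.
  Product Clearance Extension: 1933 days claimed exceeds the 1046-day cap, so +1046 days → 18 November 2011.
Terminal disclaimer: CV-247049 expires on the earlier of 13 May 2010 and 18 November 2011.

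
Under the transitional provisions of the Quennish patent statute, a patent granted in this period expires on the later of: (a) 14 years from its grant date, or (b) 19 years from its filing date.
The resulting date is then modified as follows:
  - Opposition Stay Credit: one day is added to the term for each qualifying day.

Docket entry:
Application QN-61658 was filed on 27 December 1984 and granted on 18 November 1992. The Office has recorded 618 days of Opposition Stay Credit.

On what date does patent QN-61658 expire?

(a) grant + 14 years → 18 November 2006.
(b) filing + 19 years → 27 December 2003.
Later of the two: 18 November 2006.
Opposition Stay Credit: +618 days → 28 July 2008.

July 28, 2008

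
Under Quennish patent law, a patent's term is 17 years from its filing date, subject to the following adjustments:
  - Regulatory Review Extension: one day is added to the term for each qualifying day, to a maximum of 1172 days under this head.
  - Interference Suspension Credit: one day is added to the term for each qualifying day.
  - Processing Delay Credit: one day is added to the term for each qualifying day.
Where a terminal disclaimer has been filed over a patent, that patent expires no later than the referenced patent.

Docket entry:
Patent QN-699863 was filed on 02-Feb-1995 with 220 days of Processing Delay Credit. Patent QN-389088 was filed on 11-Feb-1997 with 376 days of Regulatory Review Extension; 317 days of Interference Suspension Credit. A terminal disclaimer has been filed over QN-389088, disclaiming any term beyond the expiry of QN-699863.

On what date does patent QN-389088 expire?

Natural term of QN-389088:
  Base: filing + 17 years → 11 February 2014.
  Regulatory Review Extension: 376 days (within the 1172-day cap) → +376 days → 22 February 2015.
  Interference Suspension Credit: +317 days → 5 January 2016.
Expiry of referenced patent QN-699863:
  Base: filing + 17 years → 2 February 2012.
  Processing Delay Credit: +220 days → 9 September 2012.
Terminal disclaimer: QN-389088 expires on the earlier of 5 January 2016 and 9 September 2012.

September 9, 2012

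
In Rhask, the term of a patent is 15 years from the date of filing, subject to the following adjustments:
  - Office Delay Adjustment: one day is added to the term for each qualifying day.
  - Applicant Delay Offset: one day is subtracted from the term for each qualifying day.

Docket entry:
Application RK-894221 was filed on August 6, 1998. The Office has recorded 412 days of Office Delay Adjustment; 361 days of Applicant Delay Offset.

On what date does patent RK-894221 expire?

Base term: filing date + 15 years → 6 August 2013.
Office Delay Adjustment: +412 days → 22 September 2014.
Applicant Delay Offset: −361 days → 26 September 2013.

2013-09-26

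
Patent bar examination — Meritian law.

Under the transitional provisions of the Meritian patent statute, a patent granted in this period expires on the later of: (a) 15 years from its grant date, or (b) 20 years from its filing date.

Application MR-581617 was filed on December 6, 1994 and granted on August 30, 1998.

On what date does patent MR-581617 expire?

December 6, 2014

(a) grant + 15 years → 30 August 2013.
(b) filing + 20 years → 6 December 2014.
Later of the two: 6 December 2014.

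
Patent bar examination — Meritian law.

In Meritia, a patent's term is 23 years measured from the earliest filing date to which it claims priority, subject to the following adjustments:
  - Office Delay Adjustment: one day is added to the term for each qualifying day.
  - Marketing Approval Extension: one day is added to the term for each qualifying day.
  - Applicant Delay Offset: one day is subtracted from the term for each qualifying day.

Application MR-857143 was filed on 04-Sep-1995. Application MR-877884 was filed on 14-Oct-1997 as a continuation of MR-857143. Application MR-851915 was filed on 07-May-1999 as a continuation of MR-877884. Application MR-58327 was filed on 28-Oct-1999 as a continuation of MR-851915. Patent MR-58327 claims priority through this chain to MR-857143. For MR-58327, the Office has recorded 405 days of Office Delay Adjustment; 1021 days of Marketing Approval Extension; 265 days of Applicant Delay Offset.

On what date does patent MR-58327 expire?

Earliest priority filing: 4 September 1995.
Base term: 4 September 1995 + 23 years → 4 September 2018.
Office Delay Adjustment: +405 days → 14 October 2019.
Marketing Approval Extension: +1021 days → 31 July 2022.
Applicant Delay Offset: −265 days → 8 November 2021.

2021-11-08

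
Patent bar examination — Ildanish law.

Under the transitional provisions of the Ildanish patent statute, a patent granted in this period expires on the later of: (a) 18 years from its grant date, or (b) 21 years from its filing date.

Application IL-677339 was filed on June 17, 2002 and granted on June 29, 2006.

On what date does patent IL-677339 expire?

(a) grant + 18 years → 29 June 2024.
(b) filing + 21 years → 17 June 2023.
Later of the two: 29 June 2024.

2024-06-29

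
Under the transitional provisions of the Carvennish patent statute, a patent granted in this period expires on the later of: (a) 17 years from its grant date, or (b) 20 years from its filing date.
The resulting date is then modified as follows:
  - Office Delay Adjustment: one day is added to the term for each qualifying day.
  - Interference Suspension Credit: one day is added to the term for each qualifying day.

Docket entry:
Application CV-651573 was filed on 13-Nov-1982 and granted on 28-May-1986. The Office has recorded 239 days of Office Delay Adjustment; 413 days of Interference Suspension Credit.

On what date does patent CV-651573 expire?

(a) grant + 17 years → 28 May 2003.
(b) filing + 20 years → 13 November 2002.
Later of the two: 28 May 2003.
Office Delay Adjustment: +239 days → 22 January 2004.
Interference Suspension Credit: +413 days → 10 March 2005.

2005-03-10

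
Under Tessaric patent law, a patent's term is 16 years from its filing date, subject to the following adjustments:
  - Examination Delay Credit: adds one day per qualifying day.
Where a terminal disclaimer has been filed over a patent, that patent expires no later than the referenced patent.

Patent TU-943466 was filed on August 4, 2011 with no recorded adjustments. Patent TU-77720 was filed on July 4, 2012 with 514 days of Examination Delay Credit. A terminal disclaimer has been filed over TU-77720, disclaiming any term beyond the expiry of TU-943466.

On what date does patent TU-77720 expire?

Natural term of TU-77720:
  Base: filing + 16 years → 4 July 2028.
  Examination Delay Credit: +514 days → 30 November 2029.
Expiry of referenced patent TU-943466:
  Base: filing + 16 years → 4 August 2027.
Terminal disclaimer: TU-77720 expires on the earlier of 30 November 2029 and 4 August 2027.

August 4, 2027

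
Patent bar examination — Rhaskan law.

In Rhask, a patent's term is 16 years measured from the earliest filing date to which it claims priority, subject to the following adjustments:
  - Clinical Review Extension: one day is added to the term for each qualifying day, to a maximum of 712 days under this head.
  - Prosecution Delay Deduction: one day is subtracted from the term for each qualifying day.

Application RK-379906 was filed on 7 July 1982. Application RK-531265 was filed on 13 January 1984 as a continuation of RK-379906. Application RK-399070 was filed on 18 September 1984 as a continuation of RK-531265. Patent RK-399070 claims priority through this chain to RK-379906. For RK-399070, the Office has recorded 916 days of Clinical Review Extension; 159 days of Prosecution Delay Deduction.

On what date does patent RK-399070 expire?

2000-01-11

Earliest priority filing: 7 July 1982.
Base term: 7 July 1982 + 16 years → 7 July 1998.
Clinical Review Extension: 916 days claimed exceeds the 712-day cap, so +712 days → 18 June 2000.
Prosecution Delay Deduction: −159 days → 11 January 2000.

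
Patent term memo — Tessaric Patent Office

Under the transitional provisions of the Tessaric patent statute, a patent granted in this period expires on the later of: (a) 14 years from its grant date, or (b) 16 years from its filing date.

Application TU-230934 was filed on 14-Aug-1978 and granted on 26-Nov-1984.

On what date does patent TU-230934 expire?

(a) grant + 14 years → 26 November 1998.
(b) filing + 16 years → 14 August 1994.
Later of the two: 26 November 1998.

November 26, 1998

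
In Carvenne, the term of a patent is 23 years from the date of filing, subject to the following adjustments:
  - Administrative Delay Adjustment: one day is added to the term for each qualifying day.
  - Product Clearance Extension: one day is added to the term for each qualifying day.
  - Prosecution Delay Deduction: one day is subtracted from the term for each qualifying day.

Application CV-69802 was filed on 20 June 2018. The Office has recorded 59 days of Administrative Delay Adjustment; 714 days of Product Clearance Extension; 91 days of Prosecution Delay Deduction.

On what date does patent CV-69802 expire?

May 3, 2043

Base term: filing date + 23 years → 20 June 2041.
Administrative Delay Adjustment: +59 days → 18 August 2041.
Product Clearance Extension: +714 days → 2 August 2043.
Prosecution Delay Deduction: −91 days → 3 May 2043.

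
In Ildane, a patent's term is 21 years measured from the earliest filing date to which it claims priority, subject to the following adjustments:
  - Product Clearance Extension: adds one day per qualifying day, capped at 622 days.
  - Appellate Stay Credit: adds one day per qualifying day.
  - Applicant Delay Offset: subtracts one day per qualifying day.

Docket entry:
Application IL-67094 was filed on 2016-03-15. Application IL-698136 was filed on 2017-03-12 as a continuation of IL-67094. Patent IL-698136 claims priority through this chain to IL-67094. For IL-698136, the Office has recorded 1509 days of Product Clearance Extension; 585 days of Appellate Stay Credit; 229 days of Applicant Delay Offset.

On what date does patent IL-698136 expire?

Earliest priority filing: 15 March 2016.
Base term: 15 March 2016 + 21 years → 15 March 2037.
Product Clearance Extension: 1509 days claimed exceeds the 622-day cap, so +622 days → 27 November 2038.
Appellate Stay Credit: +585 days → 4 July 2040.
Applicant Delay Offset: −229 days → 18 November 2039.

2039-11-18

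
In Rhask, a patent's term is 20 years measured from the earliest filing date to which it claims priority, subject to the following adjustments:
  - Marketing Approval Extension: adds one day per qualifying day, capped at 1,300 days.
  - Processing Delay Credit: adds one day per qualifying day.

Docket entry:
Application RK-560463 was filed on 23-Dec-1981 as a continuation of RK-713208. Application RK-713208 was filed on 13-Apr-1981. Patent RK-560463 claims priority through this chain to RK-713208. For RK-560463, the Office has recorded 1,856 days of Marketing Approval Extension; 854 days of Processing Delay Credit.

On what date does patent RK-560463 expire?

Earliest priority filing: 13 April 1981.
Base term: 13 April 1981 + 20 years → 13 April 2001.
Marketing Approval Extension: 1856 days claimed exceeds the 1300-day cap, so +1300 days → 3 November 2004.
Processing Delay Credit: +854 days → 7 March 2007.

2007-03-07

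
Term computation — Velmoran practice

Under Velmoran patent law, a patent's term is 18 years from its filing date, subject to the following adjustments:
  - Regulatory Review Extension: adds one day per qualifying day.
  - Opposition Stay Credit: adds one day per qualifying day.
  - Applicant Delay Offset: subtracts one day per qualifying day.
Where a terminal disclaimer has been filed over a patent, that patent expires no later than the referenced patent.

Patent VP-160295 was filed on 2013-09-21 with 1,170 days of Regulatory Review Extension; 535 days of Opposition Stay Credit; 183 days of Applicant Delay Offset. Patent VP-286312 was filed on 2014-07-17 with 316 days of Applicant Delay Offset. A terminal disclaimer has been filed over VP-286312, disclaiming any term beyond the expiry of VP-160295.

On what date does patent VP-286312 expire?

September 5, 2031

Natural term of VP-286312:
  Base: filing + 18 years → 17 July 2032.
  Applicant Delay Offset: −316 days → 5 September 2031.
Expiry of referenced patent VP-160295:
  Base: filing + 18 years → 21 September 2031.
  Regulatory Review Extension: +1170 days → 4 December 2034.
  Opposition Stay Credit: +535 days → 22 May 2036.
  Applicant Delay Offset: −183 days → 21 November 2035.
Terminal disclaimer: VP-286312 expires on the earlier of 5 September 2031 and 21 November 2035.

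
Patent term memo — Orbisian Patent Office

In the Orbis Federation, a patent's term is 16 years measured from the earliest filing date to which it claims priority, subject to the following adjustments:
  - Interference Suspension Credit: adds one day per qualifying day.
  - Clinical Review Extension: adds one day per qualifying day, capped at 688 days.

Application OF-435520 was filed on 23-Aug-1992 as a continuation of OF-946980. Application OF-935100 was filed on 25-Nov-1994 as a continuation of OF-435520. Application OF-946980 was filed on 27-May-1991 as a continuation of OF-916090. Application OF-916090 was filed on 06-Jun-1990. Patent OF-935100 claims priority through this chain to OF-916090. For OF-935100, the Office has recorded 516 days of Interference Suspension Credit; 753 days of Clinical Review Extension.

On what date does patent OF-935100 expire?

September 22, 2009

Earliest priority filing: 6 June 1990.
Base term: 6 June 1990 + 16 years → 6 June 2006.
Interference Suspension Credit: +516 days → 4 November 2007.
Clinical Review Extension: 753 days claimed exceeds the 688-day cap, so +688 days → 22 September 2009.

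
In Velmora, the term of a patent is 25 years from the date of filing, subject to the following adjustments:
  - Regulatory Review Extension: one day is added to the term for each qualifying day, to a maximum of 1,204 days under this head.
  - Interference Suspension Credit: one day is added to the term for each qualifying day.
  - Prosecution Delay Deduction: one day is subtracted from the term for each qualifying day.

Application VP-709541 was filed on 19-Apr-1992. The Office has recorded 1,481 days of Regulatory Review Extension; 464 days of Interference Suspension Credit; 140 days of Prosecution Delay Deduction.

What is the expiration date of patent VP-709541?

June 25, 2021

Base term: filing date + 25 years → 19 April 2017.
Regulatory Review Extension: 1481 days claimed exceeds the 1204-day cap, so +1204 days → 5 August 2020.
Interference Suspension Credit: +464 days → 12 November 2021.
Prosecution Delay Deduction: −140 days → 25 June 2021.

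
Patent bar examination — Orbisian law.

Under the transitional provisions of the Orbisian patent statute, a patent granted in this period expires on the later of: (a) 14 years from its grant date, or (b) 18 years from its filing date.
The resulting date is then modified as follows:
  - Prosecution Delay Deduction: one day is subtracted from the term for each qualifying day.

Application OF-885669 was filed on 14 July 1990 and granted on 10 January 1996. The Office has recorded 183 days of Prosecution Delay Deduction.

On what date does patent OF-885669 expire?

(a) grant + 14 years → 10 January 2010.
(b) filing + 18 years → 14 July 2008.
Later of the two: 10 January 2010.
Prosecution Delay Deduction: −183 days → 11 July 2009.

2009-07-11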